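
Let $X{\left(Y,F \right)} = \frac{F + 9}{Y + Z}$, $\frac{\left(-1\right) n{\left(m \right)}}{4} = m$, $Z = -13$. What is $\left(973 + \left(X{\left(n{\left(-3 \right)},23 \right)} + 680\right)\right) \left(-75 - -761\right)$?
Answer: $1112006$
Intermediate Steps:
$n{\left(m \right)} = - 4 m$
$X{\left(Y,F \right)} = \frac{9 + F}{-13 + Y}$ ($X{\left(Y,F \right)} = \frac{F + 9}{Y - 13} = \frac{9 + F}{-13 + Y}$)
$\left(973 + \left(X{\left(n{\left(-3 \right)},23 \right)} + 680\right)\right) \left(-75 - -761\right) = \left(973 + \left(\frac{9 + 23}{-13 - -12} + 680\right)\right) \left(-75 - -761\right) = \left(973 + \left(\frac{1}{-13 + 12} \cdot 32 + 680\right)\right) \left(-75 + 761\right) = \left(973 + \left(\frac{1}{-1} \cdot 32 + 680\right)\right) 686 = \left(973 + \left(\left(-1\right) 32 + 680\right)\right) 686 = \left(973 + \left(-32 + 680\right)\right) 686 = \left(973 + 648\right) 686 = 1621 \cdot 686 = 1112006$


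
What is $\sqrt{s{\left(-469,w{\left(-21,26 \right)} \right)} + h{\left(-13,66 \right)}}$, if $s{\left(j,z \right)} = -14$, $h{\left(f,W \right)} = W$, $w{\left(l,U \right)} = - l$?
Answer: $2 \sqrt{13} \approx 7.2111$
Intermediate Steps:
$\sqrt{s{\left(-469,w{\left(-21,26 \right)} \right)} + h{\left(-13,66 \right)}} = \sqrt{-14 + 66} = \sqrt{52} = 2 \sqrt{13}$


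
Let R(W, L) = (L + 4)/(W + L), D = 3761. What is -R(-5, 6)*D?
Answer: -37610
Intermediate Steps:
R(W, L) = (4 + L)/(L + W)
-R(-5, 6)*D = -(4 + 6)/(6 - 5)*3761 = -10/1*3761 = -1*10*3761 = -10*3761 = -1*37610 = -37610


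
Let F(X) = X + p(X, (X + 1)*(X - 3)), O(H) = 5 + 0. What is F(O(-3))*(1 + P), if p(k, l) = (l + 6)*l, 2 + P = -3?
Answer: -884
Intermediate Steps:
P = -5 (P = -2 - 3 = -5)
O(H) = 5
p(k, l) = l*(6 + l) (p(k, l) = (6 + l)*l = l*(6 + l))
F(X) = X + (1 + X)*(-3 + X)*(6 + (1 + X)*(-3 + X)) (F(X) = X + ((X + 1)*(X - 3))*(6 + (X + 1)*(X - 3)) = X + ((1 + X)*(-3 + X))*(6 + (1 + X)*(-3 + X)) = X + (1 + X)*(-3 + X)*(6 + (1 + X)*(-3 + X)))
F(O(-3))*(1 + P) = (-9 + 5 + 5⁴ - 4*5³ + 4*5²)*(1 - 5) = (-9 + 5 + 625 - 4*125 + 4*25)*(-4) = (-9 + 5 + 625 - 500 + 100)*(-4) = 221*(-4) = -884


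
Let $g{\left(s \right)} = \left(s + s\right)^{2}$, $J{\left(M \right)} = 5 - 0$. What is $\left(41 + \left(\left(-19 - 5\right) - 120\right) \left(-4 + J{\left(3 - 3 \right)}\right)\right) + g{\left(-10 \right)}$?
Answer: $297$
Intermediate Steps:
$J{\left(M \right)} = 5$ ($J{\left(M \right)} = 5 + 0 = 5$)
$g{\left(s \right)} = 4 s^{2}$ ($g{\left(s \right)} = \left(2 s\right)^{2} = 4 s^{2}$)
$\left(41 + \left(\left(-19 - 5\right) - 120\right) \left(-4 + J{\left(3 - 3 \right)}\right)\right) + g{\left(-10 \right)} = \left(41 + \left(\left(-19 - 5\right) - 120\right) \left(-4 + 5\right)\right) + 4 \left(-10\right)^{2} = \left(41 + \left(-24 - 120\right) 1\right) + 4 \cdot 100 = \left(41 - 144\right) + 400 = -103 + 400 = 297$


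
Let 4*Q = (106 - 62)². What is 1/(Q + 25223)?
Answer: 1/25707 ≈ 3.8900e-5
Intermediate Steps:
Q = 484 (Q = (106 - 62)²/4 = (¼)*44² = (¼)*1936 = 484)
1/(Q + 25223) = 1/(484 + 25223) = 1/25707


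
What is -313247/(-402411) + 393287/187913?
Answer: 217126198468/75618258243 ≈ 2.8713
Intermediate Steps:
-313247/(-402411) + 393287/187913 = -313247*(-1/402411) + 393287*(1/187913) = 313247/402411 + 393287/187913 = 217126198468/75618258243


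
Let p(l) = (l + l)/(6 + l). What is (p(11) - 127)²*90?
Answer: 411009210/289 ≈ 1.4222e+6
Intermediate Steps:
p(l) = 2*l/(6 + l) (p(l) = (2*l)/(6 + l) = 2*l/(6 + l))
(p(11) - 127)²*90 = (2*11/(6 + 11) - 127)²*90 = (2*11/17 - 127)²*90 = (2*11*(1/17) - 127)²*90 = (22/17 - 127)²*90 = (-2137/17)²*90 = (4566769/289)*90 = 411009210/289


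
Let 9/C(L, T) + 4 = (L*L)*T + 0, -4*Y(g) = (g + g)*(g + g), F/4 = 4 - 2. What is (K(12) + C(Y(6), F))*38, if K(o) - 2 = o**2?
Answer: 28749907/5182 ≈ 5548.0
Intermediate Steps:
K(o) = 2 + o**2
F = 8 (F = 4*(4 - 2) = 4*2 = 8)
Y(g) = -g**2 (Y(g) = -(g + g)*(g + g)/4 = -2*g*2*g/4 = -g**2)
C(L, T) = 9/(-4 + T*L**2) (C(L, T) = 9/(-4 + ((L*L)*T + 0)) = 9/(-4 + (L**2*T + 0)) = 9/(-4 + (T*L**2 + 0)) = 9/(-4 + T*L**2))
(K(12) + C(Y(6), F))*38 = ((2 + 12**2) + 9/(-4 + 8*(-1*6**2)**2))*38 = ((2 + 144) + 9/(-4 + 8*(-1*36)**2))*38 = (146 + 9/(-4 + 8*(-36)**2))*38 = (146 + 9/(-4 + 8*1296))*38 = (146 + 9/(-4 + 10368))*38 = (146 + 9/10364)*38 = (1513153/10364)*38 = 28749907/5182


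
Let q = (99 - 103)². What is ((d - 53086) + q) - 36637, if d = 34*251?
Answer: -81173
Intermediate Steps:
d = 8534
q = 16 (q = (-4)² = 16)
((d - 53086) + q) - 36637 = ((8534 - 53086) + 16) - 36637 = (-44552 + 16) - 36637 = -44536 - 36637 = -81173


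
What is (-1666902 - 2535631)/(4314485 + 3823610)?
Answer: -4202533/8138095 ≈ -0.51640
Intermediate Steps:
(-1666902 - 2535631)/(4314485 + 3823610) = -4202533/8138095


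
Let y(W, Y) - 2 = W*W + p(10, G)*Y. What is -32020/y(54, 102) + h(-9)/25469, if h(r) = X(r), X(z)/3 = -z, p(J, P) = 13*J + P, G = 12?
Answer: -407523763/221605769 ≈ -1.8390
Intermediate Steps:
p(J, P) = P + 13*J
X(z) = -3*z (X(z) = 3*(-z) = -3*z)
h(r) = -3*r
y(W, Y) = 2 + W**2 + 142*Y (y(W, Y) = 2 + (W*W + (12 + 13*10)*Y) = 2 + (W**2 + (12 + 130)*Y) = 2 + (W**2 + 142*Y) = 2 + W**2 + 142*Y)
-32020/y(54, 102) + h(-9)/25469 = -32020/(2 + 54**2 + 142*102) - 3*(-9)/25469 = -32020/(2 + 2916 + 14484) + 27*(1/25469) = -32020/17402 + 27/25469 = -32020*1/17402 + 27/25469 = -16010/8701 + 27/25469 = -407523763/221605769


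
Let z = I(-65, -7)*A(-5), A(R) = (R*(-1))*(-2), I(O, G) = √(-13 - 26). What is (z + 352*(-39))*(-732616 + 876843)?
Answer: -1979948256 - 1442270*I*√39 ≈ -1.9799e+9 - 9.007e+6*I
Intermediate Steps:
I(O, G) = I*√39 (I(O, G) = √(-39) = I*√39)
A(R) = 2*R (A(R) = -R*(-2) = 2*R)
z = -10*I*√39 (z = (I*√39)*(2*(-5)) = (I*√39)*(-10) = -10*I*√39 ≈ -62.45*I)
(z + 352*(-39))*(-732616 + 876843) = (-10*I*√39 + 352*(-39))*(-732616 + 876843) = (-10*I*√39 - 13728)*144227 = (-13728 - 10*I*√39)*144227 = -1979948256 - 1442270*I*√39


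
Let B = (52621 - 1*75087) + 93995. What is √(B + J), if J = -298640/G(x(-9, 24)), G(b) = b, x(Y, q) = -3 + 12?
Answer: √345121/3 ≈ 195.82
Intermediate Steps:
x(Y, q) = 9
B = 71529 (B = (52621 - 75087) + 93995 = -22466 + 93995 = 71529)
J = -298640/9 ≈ -33182.
√(B + J) = √(71529 - 298640/9) = √(345121/9) = √345121/3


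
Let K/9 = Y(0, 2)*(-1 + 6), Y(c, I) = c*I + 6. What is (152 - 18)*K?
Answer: 36180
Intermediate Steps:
Y(c, I) = 6 + I*c (Y(c, I) = I*c + 6 = 6 + I*c)
K = 270 (K = 9*((6 + 2*0)*(-1 + 6)) = 9*((6 + 0)*5) = 9*(6*5) = 9*30 = 270)
(152 - 18)*K = (152 - 18)*270 = 134*270 = 36180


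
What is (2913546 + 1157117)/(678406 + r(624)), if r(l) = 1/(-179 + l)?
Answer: 1811445035/301890671 ≈ 6.0003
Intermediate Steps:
(2913546 + 1157117)/(678406 + r(624)) = (2913546 + 1157117)/(678406 + 1/(-179 + 624)) = 4070663/(678406 + 1/445) = 4070663/(301890671/445) = 4070663*(445/301890671) = 1811445035/301890671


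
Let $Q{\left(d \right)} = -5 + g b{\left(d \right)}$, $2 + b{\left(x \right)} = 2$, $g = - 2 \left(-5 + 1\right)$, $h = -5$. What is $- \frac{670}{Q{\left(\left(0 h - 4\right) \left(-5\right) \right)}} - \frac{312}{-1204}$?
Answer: $\frac{40412}{301} \approx 134.26$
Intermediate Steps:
$g = 8$ ($g = \left(-2\right) \left(-4\right) = 8$)
$b{\left(x \right)} = 0$ ($b{\left(x \right)} = -2 + 2 = 0$)
$Q{\left(d \right)} = -5$ ($Q{\left(d \right)} = -5 + 8 \cdot 0 = -5 + 0 = -5$)
$- \frac{670}{Q{\left(\left(0 h - 4\right) \left(-5\right) \right)}} - \frac{312}{-1204} = - \frac{670}{-5} - \frac{312}{-1204} = \left(-670\right) \left(- \frac{1}{5}\right) - - \frac{78}{301} = 134 + \frac{78}{301} = \frac{40412}{301}$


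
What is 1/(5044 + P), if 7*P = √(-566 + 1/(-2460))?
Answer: 608003760/3066772357801 - 14*I*√856302015/3066772357801 ≈ 0.00019826 - 1.3359e-7*I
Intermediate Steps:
P = I*√856302015/8610 (P = √(-566 + 1/(-2460))/7 = √(-566 - 1/2460)/7 = √(-1392361/2460)/7 = (I*√856302015/1230)/7 = I*√856302015/8610 ≈ 3.3987*I)
1/(5044 + P) = 1/(5044 + I*√856302015/8610)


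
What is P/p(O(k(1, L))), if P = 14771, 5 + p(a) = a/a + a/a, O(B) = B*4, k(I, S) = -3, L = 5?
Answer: -14771/3 ≈ -4923.7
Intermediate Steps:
O(B) = 4*B
p(a) = -3 (p(a) = -5 + (a/a + a/a) = -5 + (1 + 1) = -5 + 2 = -3)
P/p(O(k(1, L))) = 14771/(-3) = 14771*(-⅓) = -14771/3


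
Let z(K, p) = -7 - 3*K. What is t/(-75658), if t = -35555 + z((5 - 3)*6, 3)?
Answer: 17799/37829 ≈ 0.47051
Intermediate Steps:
t = -35598 (t = -35555 + (-7 - 3*(5 - 3)*6) = -35555 + (-7 - 6*6) = -35555 + (-7 - 3*12) = -35555 + (-7 - 36) = -35555 - 43 = -35598)
t/(-75658) = -35598/(-75658) = -35598*(-1/75658) = 17799/37829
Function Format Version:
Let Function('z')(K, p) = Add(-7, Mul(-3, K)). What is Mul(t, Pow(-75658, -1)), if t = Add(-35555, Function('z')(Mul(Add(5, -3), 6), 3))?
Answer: Rational(17799, 37829) ≈ 0.47051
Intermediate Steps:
t = -35598 (t = Add(-35555, Add(-7, Mul(-3, Mul(Add(5, -3), 6)))) = Add(-35555, Add(-7, Mul(-3, Mul(2, 6)))) = Add(-35555, Add(-7, Mul(-3, 12))) = Add(-35555, Add(-7, -36)) = Add(-35555, -43) = -35598)
Mul(t, Pow(-75658, -1)) = Mul(-35598, Pow(-75658, -1)) = Mul(-35598, Rational(-1, 75658)) = Rational(17799, 37829)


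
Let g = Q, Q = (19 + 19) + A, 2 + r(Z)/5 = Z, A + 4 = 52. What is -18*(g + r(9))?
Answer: -2178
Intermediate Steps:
A = 48 (A = -4 + 52 = 48)
r(Z) = -10 + 5*Z
Q = 86 (Q = (19 + 19) + 48 = 38 + 48 = 86)
g = 86
-18*(g + r(9)) = -18*(86 + (-10 + 5*9)) = -18*(86 + (-10 + 45)) = -18*(86 + 35) = -18*121 = -2178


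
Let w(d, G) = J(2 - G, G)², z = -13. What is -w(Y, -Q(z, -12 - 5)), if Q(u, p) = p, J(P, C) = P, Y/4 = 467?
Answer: -225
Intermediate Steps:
Y = 1868 (Y = 4*467 = 1868)
w(d, G) = (2 - G)²
-w(Y, -Q(z, -12 - 5)) = -(-2 - (-12 - 5))² = -(-2 - 1*(-17))² = -(-2 + 17)² = -1*15² = -1*225 = -225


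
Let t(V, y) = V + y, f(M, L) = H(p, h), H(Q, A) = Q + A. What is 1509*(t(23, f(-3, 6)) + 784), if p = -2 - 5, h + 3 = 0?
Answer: 1202673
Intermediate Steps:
h = -3 (h = -3 + 0 = -3)
p = -7
H(Q, A) = A + Q
f(M, L) = -10 (f(M, L) = -3 - 7 = -10)
1509*(t(23, f(-3, 6)) + 784) = 1509*((23 - 10) + 784) = 1509*(13 + 784) = 1509*797 = 1202673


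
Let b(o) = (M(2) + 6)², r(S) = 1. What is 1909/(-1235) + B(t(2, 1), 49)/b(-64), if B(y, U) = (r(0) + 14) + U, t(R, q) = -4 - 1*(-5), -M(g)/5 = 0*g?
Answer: 2579/11115 ≈ 0.23203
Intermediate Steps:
M(g) = 0 (M(g) = -0*g = -5*0 = 0)
t(R, q) = 1 (t(R, q) = -4 + 5 = 1)
b(o) = 36 (b(o) = (0 + 6)² = 6² = 36)
B(y, U) = 15 + U (B(y, U) = (1 + 14) + U = 15 + U)
1909/(-1235) + B(t(2, 1), 49)/b(-64) = 1909/(-1235) + (15 + 49)/36 = 1909*(-1/1235) + 64*(1/36) = -1909/1235 + 16/9 = 2579/11115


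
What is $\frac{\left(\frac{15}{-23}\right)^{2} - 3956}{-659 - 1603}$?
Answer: $\frac{2092499}{1196598} \approx 1.7487$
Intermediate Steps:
$\frac{\left(\frac{15}{-23}\right)^{2} - 3956}{-659 - 1603} = \frac{\left(15 \left(- \frac{1}{23}\right)\right)^{2} - 3956}{-2262} = \left(\left(- \frac{15}{23}\right)^{2} - 3956\right) \left(- \frac{1}{2262}\right) = \left(\frac{225}{529} - 3956\right) \left(- \frac{1}{2262}\right) = \left(- \frac{2092499}{529}\right) \left(- \frac{1}{2262}\right) = \frac{2092499}{1196598}$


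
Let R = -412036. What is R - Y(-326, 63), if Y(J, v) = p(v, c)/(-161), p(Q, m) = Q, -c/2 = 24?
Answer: -9476819/23 ≈ -4.1204e+5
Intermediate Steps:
c = -48 (c = -2*24 = -48)
Y(J, v) = -v/161 (Y(J, v) = v/(-161) = v*(-1/161) = -v/161)
R - Y(-326, 63) = -412036 - (-1)*63/161 = -412036 - 1*(-9/23) = -412036 + 9/23 = -9476819/23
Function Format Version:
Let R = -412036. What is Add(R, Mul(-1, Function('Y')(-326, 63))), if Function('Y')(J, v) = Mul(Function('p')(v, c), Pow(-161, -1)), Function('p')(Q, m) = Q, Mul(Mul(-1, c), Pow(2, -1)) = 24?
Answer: Rational(-9476819, 23) ≈ -4.1204e+5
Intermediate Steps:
c = -48 (c = Mul(-2, 24) = -48)
Function('Y')(J, v) = Mul(Rational(-1, 161), v) (Function('Y')(J, v) = Mul(v, Pow(-161, -1)) = Mul(v, Rational(-1, 161)) = Mul(Rational(-1, 161), v))
Add(R, Mul(-1, Function('Y')(-326, 63))) = Add(-412036, Mul(-1, Mul(Rational(-1, 161), 63))) = Add(-412036, Mul(-1, Rational(-9, 23))) = Add(-412036, Rational(9, 23)) = Rational(-9476819, 23)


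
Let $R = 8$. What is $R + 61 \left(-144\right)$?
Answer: $-8776$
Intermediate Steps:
$R + 61 \left(-144\right) = 8 + 61 \left(-144\right) = 8 - 8784 = -8776$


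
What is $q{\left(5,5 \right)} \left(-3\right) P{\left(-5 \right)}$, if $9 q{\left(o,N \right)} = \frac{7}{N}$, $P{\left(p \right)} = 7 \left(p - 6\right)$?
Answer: $\frac{539}{15} \approx 35.933$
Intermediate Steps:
$P{\left(p \right)} = -42 + 7 p$ ($P{\left(p \right)} = 7 \left(-6 + p\right) = -42 + 7 p$)
$q{\left(o,N \right)} = \frac{7}{9 N}$ ($q{\left(o,N \right)} = \frac{7 \frac{1}{N}}{9} = \frac{7}{9 N}$)
$q{\left(5,5 \right)} \left(-3\right) P{\left(-5 \right)} = \frac{7}{9 \cdot 5} \left(-3\right) \left(-42 + 7 \left(-5\right)\right) = \frac{7}{9} \cdot \frac{1}{5} \left(-3\right) \left(-42 - 35\right) = \frac{7}{45} \left(-3\right) \left(-77\right) = \left(- \frac{7}{15}\right) \left(-77\right) = \frac{539}{15}$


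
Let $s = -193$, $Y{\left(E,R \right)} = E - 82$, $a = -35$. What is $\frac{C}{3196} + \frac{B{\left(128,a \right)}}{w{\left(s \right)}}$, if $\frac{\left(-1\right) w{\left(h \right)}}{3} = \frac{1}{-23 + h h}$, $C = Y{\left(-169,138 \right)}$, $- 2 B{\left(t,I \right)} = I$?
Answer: $- \frac{2082050933}{9588} \approx -2.1715 \cdot 10^{5}$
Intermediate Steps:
$B{\left(t,I \right)} = - \frac{I}{2}$
$Y{\left(E,R \right)} = -82 + E$
$C = -251$ ($C = -82 - 169 = -251$)
$w{\left(h \right)} = - \frac{3}{-23 + h^{2}}$ ($w{\left(h \right)} = - \frac{3}{-23 + h h} = - \frac{3}{-23 + h^{2}}$)
$\frac{C}{3196} + \frac{B{\left(128,a \right)}}{w{\left(s \right)}} = - \frac{251}{3196} + \frac{\left(- \frac{1}{2}\right) \left(-35\right)}{\left(-3\right) \frac{1}{-23 + \left(-193\right)^{2}}} = \left(-251\right) \frac{1}{3196} + \frac{35}{2 \left(- \frac{3}{-23 + 37249}\right)} = - \frac{251}{3196} + \frac{35}{2 \left(- \frac{3}{37226}\right)} = - \frac{251}{3196} + \frac{35}{2} \left(- \frac{37226}{3}\right) = - \frac{251}{3196} - \frac{651455}{3} = - \frac{2082050933}{9588}$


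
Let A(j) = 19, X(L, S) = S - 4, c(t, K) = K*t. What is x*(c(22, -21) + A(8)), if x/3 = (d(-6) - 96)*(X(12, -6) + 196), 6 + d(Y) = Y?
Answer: 26696952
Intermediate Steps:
X(L, S) = -4 + S
d(Y) = -6 + Y
x = -60264 (x = 3*(((-6 - 6) - 96)*((-4 - 6) + 196)) = 3*((-12 - 96)*(-10 + 196)) = 3*(-108*186) = 3*(-20088) = -60264)
x*(c(22, -21) + A(8)) = -60264*(-21*22 + 19) = -60264*(-462 + 19) = -60264*(-443) = 26696952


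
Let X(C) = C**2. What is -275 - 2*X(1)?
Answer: -277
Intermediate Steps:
-275 - 2*X(1) = -275 - 2*1**2 = -275 - 2*1 = -275 - 2 = -277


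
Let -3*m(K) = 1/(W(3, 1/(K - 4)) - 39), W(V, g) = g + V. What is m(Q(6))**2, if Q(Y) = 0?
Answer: 16/189225 ≈ 8.4555e-5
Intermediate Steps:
W(V, g) = V + g
m(K) = -1/(3*(-36 + 1/(-4 + K))) (m(K) = -1/(3*((3 + 1/(K - 4)) - 39)) = -1/(3*((3 + 1/(-4 + K)) - 39)) = -1/(3*(-36 + 1/(-4 + K))))
m(Q(6))**2 = ((4 - 1*0)/(3*(145 - 36*0)))**2 = ((4 + 0)/(3*(145 + 0)))**2 = ((1/3)*4/145)**2 = ((1/3)*(1/145)*4)**2 = (4/435)**2 = 16/189225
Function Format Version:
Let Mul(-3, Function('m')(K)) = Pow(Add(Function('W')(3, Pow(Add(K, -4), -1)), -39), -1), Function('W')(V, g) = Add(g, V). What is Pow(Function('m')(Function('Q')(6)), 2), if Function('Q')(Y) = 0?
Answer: Rational(16, 189225) ≈ 8.4555e-5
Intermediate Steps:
Function('W')(V, g) = Add(V, g)
Function('m')(K) = Mul(Rational(-1, 3), Pow(Add(-36, Pow(Add(-4, K), -1)), -1)) (Function('m')(K) = Mul(Rational(-1, 3), Pow(Add(Add(3, Pow(Add(K, -4), -1)), -39), -1)) = Mul(Rational(-1, 3), Pow(Add(Add(3, Pow(Add(-4, K), -1)), -39), -1)) = Mul(Rational(-1, 3), Pow(Add(-36, Pow(Add(-4, K), -1)), -1)))
Pow(Function('m')(Function('Q')(6)), 2) = Pow(Mul(Rational(1, 3), Pow(Add(145, Mul(-36, 0)), -1), Add(4, Mul(-1, 0))), 2) = Pow(Mul(Rational(1, 3), Pow(Add(145, 0), -1), Add(4, 0)), 2) = Pow(Mul(Rational(1, 3), Pow(145, -1), 4), 2) = Pow(Mul(Rational(1, 3), Rational(1, 145), 4), 2) = Pow(Rational(4, 435), 2) = Rational(16, 189225)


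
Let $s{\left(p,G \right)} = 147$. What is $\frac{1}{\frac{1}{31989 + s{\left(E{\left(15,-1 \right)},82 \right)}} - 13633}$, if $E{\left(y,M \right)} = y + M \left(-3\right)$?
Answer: $- \frac{32136}{438110087} \approx -7.3351 \cdot 10^{-5}$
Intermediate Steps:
$E{\left(y,M \right)} = y - 3 M$
$\frac{1}{\frac{1}{31989 + s{\left(E{\left(15,-1 \right)},82 \right)}} - 13633} = \frac{1}{\frac{1}{31989 + 147} - 13633} = \frac{1}{\frac{1}{32136} - 13633} = \frac{1}{- \frac{438110087}{32136}} = - \frac{32136}{438110087}$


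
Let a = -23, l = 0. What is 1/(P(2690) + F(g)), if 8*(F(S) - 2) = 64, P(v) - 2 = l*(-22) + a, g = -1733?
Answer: -1/11 ≈ -0.090909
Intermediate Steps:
P(v) = -21 (P(v) = 2 + (0*(-22) - 23) = 2 + (0 - 23) = 2 - 23 = -21)
F(S) = 10 (F(S) = 2 + (⅛)*64 = 2 + 8 = 10)
1/(P(2690) + F(g)) = 1/(-21 + 10) = 1/(-11) = -1/11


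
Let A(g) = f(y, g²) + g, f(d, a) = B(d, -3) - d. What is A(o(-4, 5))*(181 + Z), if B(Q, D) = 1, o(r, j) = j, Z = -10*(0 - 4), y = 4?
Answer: 442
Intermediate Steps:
Z = 40 (Z = -10*(-4) = 40)
f(d, a) = 1 - d
A(g) = -3 + g (A(g) = (1 - 1*4) + g = (1 - 4) + g = -3 + g)
A(o(-4, 5))*(181 + Z) = (-3 + 5)*(181 + 40) = 2*221 = 442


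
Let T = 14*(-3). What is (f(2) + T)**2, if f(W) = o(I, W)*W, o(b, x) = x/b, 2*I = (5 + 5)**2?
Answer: 1098304/625 ≈ 1757.3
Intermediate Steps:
I = 50 (I = (5 + 5)**2/2 = (1/2)*10**2 = (1/2)*100 = 50)
f(W) = W**2/50 (f(W) = (W/50)*W = W**2/50)
T = -42
(f(2) + T)**2 = ((1/50)*2**2 - 42)**2 = ((1/50)*4 - 42)**2 = (2/25 - 42)**2 = (-1048/25)**2 = 1098304/625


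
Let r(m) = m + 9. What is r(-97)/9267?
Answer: -88/9267 ≈ -0.0094961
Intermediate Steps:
r(m) = 9 + m
r(-97)/9267 = (9 - 97)/9267 = -88*1/9267 = -88/9267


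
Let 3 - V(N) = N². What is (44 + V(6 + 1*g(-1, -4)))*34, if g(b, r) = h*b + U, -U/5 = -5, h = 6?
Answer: -19652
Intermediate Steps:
U = 25 (U = -5*(-5) = 25)
g(b, r) = 25 + 6*b (g(b, r) = 6*b + 25 = 25 + 6*b)
V(N) = 3 - N²
(44 + V(6 + 1*g(-1, -4)))*34 = (44 + (3 - (6 + 1*(25 + 6*(-1)))²))*34 = (44 + (3 - (6 + 1*(25 - 6))²))*34 = (44 + (3 - (6 + 1*19)²))*34 = (44 + (3 - (6 + 19)²))*34 = (44 + (3 - 1*25²))*34 = (44 + (3 - 1*625))*34 = (44 + (3 - 625))*34 = (44 - 622)*34 = -578*34 = -19652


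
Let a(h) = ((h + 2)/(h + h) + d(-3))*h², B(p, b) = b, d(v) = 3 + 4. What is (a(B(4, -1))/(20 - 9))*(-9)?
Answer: -117/22 ≈ -5.3182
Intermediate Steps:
d(v) = 7
a(h) = h²*(7 + (2 + h)/(2*h)) (a(h) = ((h + 2)/(h + h) + 7)*h² = ((2 + h)/((2*h)) + 7)*h² = ((2 + h)*(1/(2*h)) + 7)*h² = ((2 + h)/(2*h) + 7)*h² = (7 + (2 + h)/(2*h))*h² = h²*(7 + (2 + h)/(2*h)))
(a(B(4, -1))/(20 - 9))*(-9) = (((½)*(-1)*(2 + 15*(-1)))/(20 - 9))*(-9) = (((½)*(-1)*(2 - 15))/11)*(-9) = (((½)*(-1)*(-13))*(1/11))*(-9) = ((13/2)*(1/11))*(-9) = (13/22)*(-9) = -117/22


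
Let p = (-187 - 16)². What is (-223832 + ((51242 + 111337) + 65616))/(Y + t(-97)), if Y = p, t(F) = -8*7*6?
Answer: 4363/40873 ≈ 0.10675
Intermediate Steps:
t(F) = -336 (t(F) = -56*6 = -336)
p = 41209 (p = (-203)² = 41209)
Y = 41209
(-223832 + ((51242 + 111337) + 65616))/(Y + t(-97)) = (-223832 + ((51242 + 111337) + 65616))/(41209 - 336) = (-223832 + (162579 + 65616))/40873 = (-223832 + 228195)*(1/40873) = 4363*(1/40873) = 4363/40873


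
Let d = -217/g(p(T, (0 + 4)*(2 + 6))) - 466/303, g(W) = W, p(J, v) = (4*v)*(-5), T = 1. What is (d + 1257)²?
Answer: 59304401759552401/37604966400 ≈ 1.5770e+6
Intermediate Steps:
p(J, v) = -20*v
d = -232489/193920 (d = -217*(-1/(20*(0 + 4)*(2 + 6))) - 466/303 = -217/((-80*8)) - 466*1/303 = -217/((-20*32)) - 466/303 = -217/(-640) - 466/303 = -217*(-1/640) - 466/303 = 217/640 - 466/303 = -232489/193920 ≈ -1.1989)
(d + 1257)² = (-232489/193920 + 1257)² = (243524951/193920)² = 59304401759552401/37604966400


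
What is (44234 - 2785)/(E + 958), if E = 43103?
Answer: 41449/44061 ≈ 0.94072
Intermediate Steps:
(44234 - 2785)/(E + 958) = (44234 - 2785)/(43103 + 958) = 41449/44061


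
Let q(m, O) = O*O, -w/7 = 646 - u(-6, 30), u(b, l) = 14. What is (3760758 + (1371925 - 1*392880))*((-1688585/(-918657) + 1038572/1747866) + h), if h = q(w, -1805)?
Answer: 4132618360764189056482432/267614889327 ≈ 1.5442e+13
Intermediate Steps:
w = -4424 (w = -7*(646 - 1*14) = -7*(646 - 14) = -7*632 = -4424)
q(m, O) = O**2
h = 3258025 (h = (-1805)**2 = 3258025)
(3760758 + (1371925 - 1*392880))*((-1688585/(-918657) + 1038572/1747866) + h) = (3760758 + (1371925 - 1*392880))*((-1688585/(-918657) + 1038572/1747866) + 3258025) = (3760758 + (1371925 - 392880))*((-1688585*(-1/918657) + 1038572*(1/1747866)) + 3258025) = (3760758 + 979045)*((1688585/918657 + 519286/873933) + 3258025) = 4739803*(650918624569/267614889327 + 3258025) = 4739803*(871896650718223744/267614889327) = 4132618360764189056482432/267614889327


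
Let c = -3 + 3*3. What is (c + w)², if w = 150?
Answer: 24336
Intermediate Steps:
c = 6 (c = -3 + 9 = 6)
(c + w)² = (6 + 150)² = 156² = 24336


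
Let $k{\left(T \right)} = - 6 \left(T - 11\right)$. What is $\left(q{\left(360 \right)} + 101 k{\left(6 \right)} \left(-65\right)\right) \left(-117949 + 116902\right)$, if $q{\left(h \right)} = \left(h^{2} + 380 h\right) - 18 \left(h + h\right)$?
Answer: $-59145030$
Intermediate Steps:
$k{\left(T \right)} = 66 - 6 T$ ($k{\left(T \right)} = - 6 \left(-11 + T\right) = 66 - 6 T$)
$q{\left(h \right)} = h^{2} + 344 h$ ($q{\left(h \right)} = \left(h^{2} + 380 h\right) - 18 \cdot 2 h = \left(h^{2} + 380 h\right) - 36 h = h^{2} + 344 h$)
$\left(q{\left(360 \right)} + 101 k{\left(6 \right)} \left(-65\right)\right) \left(-117949 + 116902\right) = \left(360 \left(344 + 360\right) + 101 \left(66 - 36\right) \left(-65\right)\right) \left(-117949 + 116902\right) = \left(360 \cdot 704 + 101 \left(66 - 36\right) \left(-65\right)\right) \left(-1047\right) = \left(253440 + 101 \cdot 30 \left(-65\right)\right) \left(-1047\right) = \left(253440 + 3030 \left(-65\right)\right) \left(-1047\right) = \left(253440 - 196950\right) \left(-1047\right) = 56490 \left(-1047\right) = -59145030$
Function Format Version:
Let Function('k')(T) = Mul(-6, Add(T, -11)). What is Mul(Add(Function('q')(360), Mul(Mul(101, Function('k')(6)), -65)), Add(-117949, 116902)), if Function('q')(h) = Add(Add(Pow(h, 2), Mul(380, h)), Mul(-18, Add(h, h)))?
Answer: -59145030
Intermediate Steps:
Function('k')(T) = Add(66, Mul(-6, T)) (Function('k')(T) = Mul(-6, Add(-11, T)) = Add(66, Mul(-6, T)))
Function('q')(h) = Add(Pow(h, 2), Mul(344, h)) (Function('q')(h) = Add(Add(Pow(h, 2), Mul(380, h)), Mul(-18, Mul(2, h))) = Add(Add(Pow(h, 2), Mul(380, h)), Mul(-36, h)) = Add(Pow(h, 2), Mul(344, h)))
Mul(Add(Function('q')(360), Mul(Mul(101, Function('k')(6)), -65)), Add(-117949, 116902)) = Mul(Add(Mul(360, Add(344, 360)), Mul(Mul(101, Add(66, Mul(-6, 6))), -65)), Add(-117949, 116902)) = Mul(Add(Mul(360, 704), Mul(Mul(101, Add(66, -36)), -65)), -1047) = Mul(Add(253440, Mul(Mul(101, 30), -65)), -1047) = Mul(Add(253440, Mul(3030, -65)), -1047) = Mul(Add(253440, -196950), -1047) = Mul(56490, -1047) = -59145030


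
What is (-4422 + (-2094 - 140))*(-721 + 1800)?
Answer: -7181824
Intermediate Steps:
(-4422 + (-2094 - 140))*(-721 + 1800) = (-4422 - 2234)*1079 = -6656*1079 = -7181824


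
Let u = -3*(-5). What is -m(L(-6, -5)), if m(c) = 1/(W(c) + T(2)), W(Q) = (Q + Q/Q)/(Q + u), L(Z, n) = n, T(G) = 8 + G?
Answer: -5/48 ≈ -0.10417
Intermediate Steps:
u = 15
W(Q) = (1 + Q)/(15 + Q) (W(Q) = (Q + Q/Q)/(Q + 15) = (Q + 1)/(15 + Q) = (1 + Q)/(15 + Q))
m(c) = 1/(10 + (1 + c)/(15 + c)) (m(c) = 1/((1 + c)/(15 + c) + (8 + 2)) = 1/((1 + c)/(15 + c) + 10) = 1/(10 + (1 + c)/(15 + c)))
-m(L(-6, -5)) = -(15 - 5)/(151 + 11*(-5)) = -10/(151 - 55) = -10/96 = -1*5/48 = -5/48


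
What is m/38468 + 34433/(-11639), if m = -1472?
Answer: -335425313/111932263 ≈ -2.9967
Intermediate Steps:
m/38468 + 34433/(-11639) = -1472/38468 + 34433/(-11639) = -1472*1/38468 + 34433*(-1/11639) = -368/9617 - 34433/11639 = -335425313/111932263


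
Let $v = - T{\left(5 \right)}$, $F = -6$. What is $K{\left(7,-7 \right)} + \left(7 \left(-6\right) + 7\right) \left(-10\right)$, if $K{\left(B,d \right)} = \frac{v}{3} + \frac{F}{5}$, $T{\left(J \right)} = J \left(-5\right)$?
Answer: $\frac{5357}{15} \approx 357.13$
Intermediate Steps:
$T{\left(J \right)} = - 5 J$
$v = 25$ ($v = - \left(-5\right) 5 = \left(-1\right) \left(-25\right) = 25$)
$K{\left(B,d \right)} = \frac{107}{15}$ ($K{\left(B,d \right)} = \frac{25}{3} - \frac{6}{5} = \frac{107}{15}$)
$K{\left(7,-7 \right)} + \left(7 \left(-6\right) + 7\right) \left(-10\right) = \frac{107}{15} + \left(7 \left(-6\right) + 7\right) \left(-10\right) = \frac{107}{15} + \left(-42 + 7\right) \left(-10\right) = \frac{107}{15} - -350 = \frac{107}{15} + 350 = \frac{5357}{15}$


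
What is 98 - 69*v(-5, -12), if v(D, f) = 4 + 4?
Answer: -454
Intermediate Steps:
v(D, f) = 8
98 - 69*v(-5, -12) = 98 - 69*8 = 98 - 552 = -454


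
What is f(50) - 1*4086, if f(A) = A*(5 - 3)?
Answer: -3986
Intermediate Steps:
f(A) = 2*A (f(A) = A*2 = 2*A)
f(50) - 1*4086 = 2*50 - 1*4086 = 100 - 4086 = -3986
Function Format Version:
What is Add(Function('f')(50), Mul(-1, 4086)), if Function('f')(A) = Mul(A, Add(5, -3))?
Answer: -3986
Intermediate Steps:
Function('f')(A) = Mul(2, A) (Function('f')(A) = Mul(A, 2) = Mul(2, A))
Add(Function('f')(50), Mul(-1, 4086)) = Add(Mul(2, 50), Mul(-1, 4086)) = Add(100, -4086) = -3986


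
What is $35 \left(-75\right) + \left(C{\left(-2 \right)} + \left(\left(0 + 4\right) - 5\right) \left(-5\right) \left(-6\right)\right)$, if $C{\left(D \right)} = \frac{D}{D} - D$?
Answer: $-2652$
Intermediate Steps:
$C{\left(D \right)} = 1 - D$
$35 \left(-75\right) + \left(C{\left(-2 \right)} + \left(\left(0 + 4\right) - 5\right) \left(-5\right) \left(-6\right)\right) = 35 \left(-75\right) + \left(\left(1 - -2\right) + \left(\left(0 + 4\right) - 5\right) \left(-5\right) \left(-6\right)\right) = -2625 + \left(\left(1 + 2\right) + \left(4 - 5\right) \left(-5\right) \left(-6\right)\right) = -2625 + \left(3 + \left(-1\right) \left(-5\right) \left(-6\right)\right) = -2625 + \left(3 + 5 \left(-6\right)\right) = -2625 + \left(3 - 30\right) = -2625 - 27 = -2652$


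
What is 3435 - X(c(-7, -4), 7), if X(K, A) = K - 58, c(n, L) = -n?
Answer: 3486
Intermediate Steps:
X(K, A) = -58 + K
3435 - X(c(-7, -4), 7) = 3435 - (-58 - 1*(-7)) = 3435 - (-58 + 7) = 3435 - 1*(-51) = 3435 + 51 = 3486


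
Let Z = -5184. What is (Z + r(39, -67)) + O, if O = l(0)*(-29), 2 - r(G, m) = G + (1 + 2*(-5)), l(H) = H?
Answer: -5212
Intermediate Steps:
r(G, m) = 11 - G (r(G, m) = 2 - (G + (1 + 2*(-5))) = 2 - (G + (1 - 10)) = 2 - (G - 9) = 2 - (-9 + G) = 2 + (9 - G) = 11 - G)
O = 0 (O = 0*(-29) = 0)
(Z + r(39, -67)) + O = (-5184 + (11 - 1*39)) + 0 = (-5184 + (11 - 39)) + 0 = (-5184 - 28) + 0 = -5212 + 0 = -5212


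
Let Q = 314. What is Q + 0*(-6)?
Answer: 314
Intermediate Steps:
Q + 0*(-6) = 314 + 0*(-6) = 314 + 0 = 314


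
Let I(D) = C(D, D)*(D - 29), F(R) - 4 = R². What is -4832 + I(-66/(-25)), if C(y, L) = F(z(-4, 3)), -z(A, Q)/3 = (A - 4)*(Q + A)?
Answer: -100604/5 ≈ -20121.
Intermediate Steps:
z(A, Q) = -3*(-4 + A)*(A + Q) (z(A, Q) = -3*(A - 4)*(Q + A) = -3*(-4 + A)*(A + Q))
F(R) = 4 + R²
C(y, L) = 580 (C(y, L) = 4 + (-3*(-4)² + 12*(-4) + 12*3 - 3*(-4)*3)² = 4 + (-3*16 - 48 + 36 + 36)² = 4 + (-48 - 48 + 36 + 36)² = 4 + (-24)² = 4 + 576 = 580)
I(D) = -16820 + 580*D (I(D) = 580*(D - 29) = 580*(-29 + D) = -16820 + 580*D)
-4832 + I(-66/(-25)) = -4832 + (-16820 + 580*(-66/(-25))) = -4832 + (-16820 + 580*(-66*(-1/25))) = -4832 + (-16820 + 580*(66/25)) = -4832 + (-16820 + 7656/5) = -4832 - 76444/5 = -100604/5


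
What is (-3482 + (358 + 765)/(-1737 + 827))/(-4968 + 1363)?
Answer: 3169743/3280550 ≈ 0.96622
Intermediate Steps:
(-3482 + (358 + 765)/(-1737 + 827))/(-4968 + 1363) = (-3482 + 1123/(-910))/(-3605) = (-3482 + 1123*(-1/910))*(-1/3605) = (-3482 - 1123/910)*(-1/3605) = -3169743/910*(-1/3605) = 3169743/3280550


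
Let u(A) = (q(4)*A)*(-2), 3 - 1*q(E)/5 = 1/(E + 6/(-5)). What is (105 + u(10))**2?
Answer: 1243225/49 ≈ 25372.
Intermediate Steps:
q(E) = 15 - 5/(-6/5 + E) (q(E) = 15 - 5/(E + 6/(-5)) = 15 - 5/(E + 6*(-1/5)) = 15 - 5/(E - 6/5) = 15 - 5/(-6/5 + E))
u(A) = -185*A/7 (u(A) = ((5*(-23 + 15*4)/(-6 + 5*4))*A)*(-2) = ((5*(-23 + 60)/(-6 + 20))*A)*(-2) = ((5*37/14)*A)*(-2) = ((5*(1/14)*37)*A)*(-2) = (185*A/14)*(-2) = -185*A/7)
(105 + u(10))**2 = (105 - 185/7*10)**2 = (105 - 1850/7)**2 = (-1115/7)**2 = 1243225/49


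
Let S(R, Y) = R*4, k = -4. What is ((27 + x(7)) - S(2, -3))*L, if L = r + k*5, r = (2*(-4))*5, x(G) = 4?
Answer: -1380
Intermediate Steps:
S(R, Y) = 4*R
r = -40 (r = -8*5 = -40)
L = -60 (L = -40 - 4*5 = -40 - 20 = -60)
((27 + x(7)) - S(2, -3))*L = ((27 + 4) - 4*2)*(-60) = (31 - 1*8)*(-60) = (31 - 8)*(-60) = 23*(-60) = -1380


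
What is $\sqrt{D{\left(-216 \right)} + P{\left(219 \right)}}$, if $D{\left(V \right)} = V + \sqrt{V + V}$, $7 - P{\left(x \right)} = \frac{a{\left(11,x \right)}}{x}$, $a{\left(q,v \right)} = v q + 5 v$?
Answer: $\sqrt{-225 + 12 i \sqrt{3}} \approx 0.69208 + 15.016 i$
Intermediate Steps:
$a{\left(q,v \right)} = 5 v + q v$ ($a{\left(q,v \right)} = q v + 5 v = 5 v + q v$)
$P{\left(x \right)} = -9$ ($P{\left(x \right)} = 7 - \frac{x \left(5 + 11\right)}{x} = 7 - \frac{x 16}{x} = 7 - \frac{16 x}{x} = 7 - 16 = -9$)
$D{\left(V \right)} = V + \sqrt{2} \sqrt{V}$ ($D{\left(V \right)} = V + \sqrt{2 V} = V + \sqrt{2} \sqrt{V}$)
$\sqrt{D{\left(-216 \right)} + P{\left(219 \right)}} = \sqrt{\left(-216 + \sqrt{2} \sqrt{-216}\right) - 9} = \sqrt{\left(-216 + \sqrt{2} \cdot 6 i \sqrt{6}\right) - 9} = \sqrt{\left(-216 + 12 i \sqrt{3}\right) - 9} = \sqrt{-225 + 12 i \sqrt{3}}$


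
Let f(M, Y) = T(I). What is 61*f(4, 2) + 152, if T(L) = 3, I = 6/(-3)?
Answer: 335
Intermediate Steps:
I = -2 (I = 6*(-1/3) = -2)
f(M, Y) = 3
61*f(4, 2) + 152 = 61*3 + 152 = 183 + 152 = 335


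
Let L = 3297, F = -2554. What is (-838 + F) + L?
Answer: -95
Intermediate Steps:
(-838 + F) + L = (-838 - 2554) + 3297 = -3392 + 3297 = -95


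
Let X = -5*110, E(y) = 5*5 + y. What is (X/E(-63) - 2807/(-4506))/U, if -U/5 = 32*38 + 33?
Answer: -1292483/534659430 ≈ -0.0024174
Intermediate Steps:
E(y) = 25 + y
X = -550
U = -6245 (U = -5*(32*38 + 33) = -5*(1216 + 33) = -5*1249 = -6245)
(X/E(-63) - 2807/(-4506))/U = (-550/(25 - 63) - 2807/(-4506))/(-6245) = (-550/(-38) - 2807*(-1/4506))*(-1/6245) = (-550*(-1/38) + 2807/4506)*(-1/6245) = (275/19 + 2807/4506)*(-1/6245) = (1292483/85614)*(-1/6245) = -1292483/534659430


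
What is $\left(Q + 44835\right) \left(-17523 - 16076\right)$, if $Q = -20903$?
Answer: $-804091268$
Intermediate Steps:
$\left(Q + 44835\right) \left(-17523 - 16076\right) = \left(-20903 + 44835\right) \left(-17523 - 16076\right) = 23932 \left(-33599\right) = -804091268$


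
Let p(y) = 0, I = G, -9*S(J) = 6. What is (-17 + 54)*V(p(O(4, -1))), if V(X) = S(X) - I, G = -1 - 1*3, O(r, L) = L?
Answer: 370/3 ≈ 123.33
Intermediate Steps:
S(J) = -⅔ (S(J) = -⅑*6 = -⅔)
G = -4 (G = -1 - 3 = -4)
I = -4
V(X) = 10/3 (V(X) = -⅔ - 1*(-4) = -⅔ + 4 = 10/3)
(-17 + 54)*V(p(O(4, -1))) = (-17 + 54)*(10/3) = 37*(10/3) = 370/3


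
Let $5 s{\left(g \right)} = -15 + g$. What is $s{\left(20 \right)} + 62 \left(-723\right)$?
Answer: $-44825$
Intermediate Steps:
$s{\left(g \right)} = -3 + \frac{g}{5}$ ($s{\left(g \right)} = \frac{-15 + g}{5} = -3 + \frac{g}{5}$)
$s{\left(20 \right)} + 62 \left(-723\right) = \left(-3 + \frac{1}{5} \cdot 20\right) + 62 \left(-723\right) = \left(-3 + 4\right) - 44826 = 1 - 44826 = -44825$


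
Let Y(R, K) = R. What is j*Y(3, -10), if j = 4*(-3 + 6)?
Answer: 36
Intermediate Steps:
j = 12 (j = 4*3 = 12)
j*Y(3, -10) = 12*3 = 36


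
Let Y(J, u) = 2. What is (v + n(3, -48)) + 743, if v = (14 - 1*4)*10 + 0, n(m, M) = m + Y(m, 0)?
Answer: 848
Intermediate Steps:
n(m, M) = 2 + m (n(m, M) = m + 2 = 2 + m)
v = 100 (v = (14 - 4)*10 + 0 = 10*10 + 0 = 100 + 0 = 100)
(v + n(3, -48)) + 743 = (100 + (2 + 3)) + 743 = (100 + 5) + 743 = 105 + 743 = 848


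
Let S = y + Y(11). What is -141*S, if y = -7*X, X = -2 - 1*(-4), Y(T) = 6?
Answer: 1128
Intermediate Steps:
X = 2 (X = -2 + 4 = 2)
y = -14 (y = -7*2 = -14)
S = -8 (S = -14 + 6 = -8)
-141*S = -141*(-8) = 1128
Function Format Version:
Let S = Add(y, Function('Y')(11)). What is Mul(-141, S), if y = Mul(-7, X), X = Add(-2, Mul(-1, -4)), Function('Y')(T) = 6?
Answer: 1128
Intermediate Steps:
X = 2 (X = Add(-2, 4) = 2)
y = -14 (y = Mul(-7, 2) = -14)
S = -8 (S = Add(-14, 6) = -8)
Mul(-141, S) = Mul(-141, -8) = 1128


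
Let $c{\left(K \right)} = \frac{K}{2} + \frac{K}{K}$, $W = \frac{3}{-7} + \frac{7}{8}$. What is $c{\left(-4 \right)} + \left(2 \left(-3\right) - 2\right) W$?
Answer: $- \frac{32}{7} \approx -4.5714$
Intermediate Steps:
$W = \frac{25}{56}$ ($W = 3 \left(- \frac{1}{7}\right) + 7 \cdot \frac{1}{8} = - \frac{3}{7} + \frac{7}{8} = \frac{25}{56} \approx 0.44643$)
$c{\left(K \right)} = 1 + \frac{K}{2}$ ($c{\left(K \right)} = K \frac{1}{2} + 1 = \frac{K}{2} + 1 = 1 + \frac{K}{2}$)
$c{\left(-4 \right)} + \left(2 \left(-3\right) - 2\right) W = \left(1 + \frac{1}{2} \left(-4\right)\right) + \left(2 \left(-3\right) - 2\right) \frac{25}{56} = \left(1 - 2\right) + \left(-6 - 2\right) \frac{25}{56} = -1 - \frac{25}{7} = - \frac{32}{7}$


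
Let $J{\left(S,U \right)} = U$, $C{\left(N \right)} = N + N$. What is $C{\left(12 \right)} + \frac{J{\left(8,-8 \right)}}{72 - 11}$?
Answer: $\frac{1456}{61} \approx 23.869$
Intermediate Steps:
$C{\left(N \right)} = 2 N$
$C{\left(12 \right)} + \frac{J{\left(8,-8 \right)}}{72 - 11} = 2 \cdot 12 - \frac{8}{72 - 11} = 24 - \frac{8}{61} = \frac{1456}{61}$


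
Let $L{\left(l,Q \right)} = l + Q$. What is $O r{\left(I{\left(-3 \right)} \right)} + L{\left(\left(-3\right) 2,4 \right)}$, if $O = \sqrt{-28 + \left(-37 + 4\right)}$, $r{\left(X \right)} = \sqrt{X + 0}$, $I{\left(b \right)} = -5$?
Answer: $-2 - \sqrt{305} \approx -19.464$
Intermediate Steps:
$L{\left(l,Q \right)} = Q + l$
$r{\left(X \right)} = \sqrt{X}$
$O = i \sqrt{61}$ ($O = \sqrt{-28 - 33} = \sqrt{-61} = i \sqrt{61} \approx 7.8102 i$)
$O r{\left(I{\left(-3 \right)} \right)} + L{\left(\left(-3\right) 2,4 \right)} = i \sqrt{61} \sqrt{-5} + \left(4 - 6\right) = i \sqrt{61} i \sqrt{5} + \left(4 - 6\right) = - \sqrt{305} - 2 = -2 - \sqrt{305}$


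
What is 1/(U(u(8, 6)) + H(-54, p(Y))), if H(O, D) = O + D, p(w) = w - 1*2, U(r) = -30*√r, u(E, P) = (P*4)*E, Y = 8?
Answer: 1/3552 - 5*√3/3552 ≈ -0.0021566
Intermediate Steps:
u(E, P) = 4*E*P (u(E, P) = (4*P)*E = 4*E*P)
p(w) = -2 + w (p(w) = w - 2 = -2 + w)
H(O, D) = D + O
1/(U(u(8, 6)) + H(-54, p(Y))) = 1/(-30*8*√3 + ((-2 + 8) - 54)) = 1/(-240*√3 + (6 - 54)) = 1/(-240*√3 - 48) = 1/(-48 - 240*√3)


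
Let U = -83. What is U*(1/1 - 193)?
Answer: 15936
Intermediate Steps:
U*(1/1 - 193) = -83*(1/1 - 193) = -83*(1 - 193) = -83*(-192) = 15936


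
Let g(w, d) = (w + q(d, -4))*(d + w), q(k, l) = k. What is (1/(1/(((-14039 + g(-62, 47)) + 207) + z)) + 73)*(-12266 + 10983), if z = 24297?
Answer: -13808929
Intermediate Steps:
g(w, d) = (d + w)² (g(w, d) = (w + d)*(d + w) = (d + w)*(d + w) = (d + w)²)
(1/(1/(((-14039 + g(-62, 47)) + 207) + z)) + 73)*(-12266 + 10983) = (1/(1/(((-14039 + (47² + (-62)² + 2*47*(-62))) + 207) + 24297)) + 73)*(-12266 + 10983) = (1/(1/(((-14039 + (2209 + 3844 - 5828)) + 207) + 24297)) + 73)*(-1283) = (1/(1/(((-14039 + 225) + 207) + 24297)) + 73)*(-1283) = (1/(1/((-13814 + 207) + 24297)) + 73)*(-1283) = (1/(1/(-13607 + 24297)) + 73)*(-1283) = (1/(1/10690) + 73)*(-1283) = (10690 + 73)*(-1283) = 10763*(-1283) = -13808929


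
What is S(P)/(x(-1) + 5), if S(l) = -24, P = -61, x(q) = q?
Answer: -6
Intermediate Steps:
S(P)/(x(-1) + 5) = -24/(-1 + 5) = -24/4 = -24*1/4 = -6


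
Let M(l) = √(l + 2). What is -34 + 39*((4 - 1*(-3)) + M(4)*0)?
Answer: 239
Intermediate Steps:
M(l) = √(2 + l)
-34 + 39*((4 - 1*(-3)) + M(4)*0) = -34 + 39*((4 - 1*(-3)) + √(2 + 4)*0) = -34 + 39*((4 + 3) + √6*0) = -34 + 39*(7 + 0) = -34 + 39*7 = -34 + 273 = 239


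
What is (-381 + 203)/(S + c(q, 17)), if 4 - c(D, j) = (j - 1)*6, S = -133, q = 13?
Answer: 178/225 ≈ 0.79111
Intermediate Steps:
c(D, j) = 10 - 6*j (c(D, j) = 4 - (j - 1)*6 = 4 - (-1 + j)*6 = 4 - (-6 + 6*j) = 4 + (6 - 6*j) = 10 - 6*j)
(-381 + 203)/(S + c(q, 17)) = (-381 + 203)/(-133 + (10 - 6*17)) = -178/(-133 + (10 - 102)) = -178/(-133 - 92) = -178/(-225) = -178*(-1/225) = 178/225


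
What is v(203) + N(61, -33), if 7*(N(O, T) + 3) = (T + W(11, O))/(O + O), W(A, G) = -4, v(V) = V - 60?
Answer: 119523/854 ≈ 139.96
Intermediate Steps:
v(V) = -60 + V
N(O, T) = -3 + (-4 + T)/(14*O) (N(O, T) = -3 + ((T - 4)/(O + O))/7 = -3 + ((-4 + T)/((2*O)))/7 = -3 + ((-4 + T)*(1/(2*O)))/7 = -3 + ((-4 + T)/(2*O))/7 = -3 + (-4 + T)/(14*O))
v(203) + N(61, -33) = (-60 + 203) + (1/14)*(-4 - 33 - 42*61)/61 = 143 + (1/14)*(1/61)*(-4 - 33 - 2562) = 143 + (1/14)*(1/61)*(-2599) = 143 - 2599/854 = 119523/854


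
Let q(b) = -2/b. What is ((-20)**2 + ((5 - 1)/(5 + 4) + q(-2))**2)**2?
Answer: 1060739761/6561 ≈ 1.6167e+5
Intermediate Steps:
((-20)**2 + ((5 - 1)/(5 + 4) + q(-2))**2)**2 = ((-20)**2 + ((5 - 1)/(5 + 4) - 2/(-2))**2)**2 = (400 + (4/9 - 2*(-1/2))**2)**2 = (400 + (4*(1/9) + 1)**2)**2 = (400 + (4/9 + 1)**2)**2 = (400 + (13/9)**2)**2 = (400 + 169/81)**2 = (32569/81)**2 = 1060739761/6561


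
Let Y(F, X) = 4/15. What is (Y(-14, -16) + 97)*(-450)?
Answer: -43770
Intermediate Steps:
Y(F, X) = 4/15 (Y(F, X) = 4*(1/15) = 4/15)
(Y(-14, -16) + 97)*(-450) = (4/15 + 97)*(-450) = (1459/15)*(-450) = -43770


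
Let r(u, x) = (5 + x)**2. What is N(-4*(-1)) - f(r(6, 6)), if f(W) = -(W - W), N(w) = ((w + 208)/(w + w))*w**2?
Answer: 424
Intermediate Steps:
N(w) = w*(208 + w)/2 (N(w) = ((208 + w)/((2*w)))*w**2 = ((208 + w)*(1/(2*w)))*w**2 = ((208 + w)/(2*w))*w**2 = w*(208 + w)/2)
f(W) = 0 (f(W) = -1*0 = 0)
N(-4*(-1)) - f(r(6, 6)) = (-4*(-1))*(208 - 4*(-1))/2 - 1*0 = (1/2)*4*(208 + 4) + 0 = (1/2)*4*212 + 0 = 424 + 0 = 424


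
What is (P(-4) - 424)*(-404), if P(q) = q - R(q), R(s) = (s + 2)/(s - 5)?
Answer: 1557016/9 ≈ 1.7300e+5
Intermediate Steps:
R(s) = (2 + s)/(-5 + s)
P(q) = q - (2 + q)/(-5 + q)
(P(-4) - 424)*(-404) = ((-2 - 1*(-4) - 4*(-5 - 4))/(-5 - 4) - 424)*(-404) = ((-2 + 4 - 4*(-9))/(-9) - 424)*(-404) = (-(-2 + 4 + 36)/9 - 424)*(-404) = (-1/9*38 - 424)*(-404) = (-38/9 - 424)*(-404) = -3854/9*(-404) = 1557016/9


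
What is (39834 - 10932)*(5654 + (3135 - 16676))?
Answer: -227950074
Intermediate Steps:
(39834 - 10932)*(5654 + (3135 - 16676)) = 28902*(5654 - 13541) = 28902*(-7887) = -227950074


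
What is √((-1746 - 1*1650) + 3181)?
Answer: I*√215 ≈ 14.663*I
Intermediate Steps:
√((-1746 - 1*1650) + 3181) = √((-1746 - 1650) + 3181) = √(-3396 + 3181) = √(-215) = I*√215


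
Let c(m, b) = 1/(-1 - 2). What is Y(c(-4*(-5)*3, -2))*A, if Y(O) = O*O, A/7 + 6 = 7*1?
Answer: 7/9 ≈ 0.77778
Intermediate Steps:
A = 7 (A = -42 + 7*(7*1) = -42 + 7*7 = -42 + 49 = 7)
c(m, b) = -⅓ (c(m, b) = 1/(-3) = -⅓)
Y(O) = O²
Y(c(-4*(-5)*3, -2))*A = (-⅓)²*7 = (⅑)*7 = 7/9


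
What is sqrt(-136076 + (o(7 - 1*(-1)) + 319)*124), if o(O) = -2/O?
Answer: I*sqrt(96551) ≈ 310.73*I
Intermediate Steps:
sqrt(-136076 + (o(7 - 1*(-1)) + 319)*124) = sqrt(-136076 + (-2/(7 - 1*(-1)) + 319)*124) = sqrt(-136076 + (-2/(7 + 1) + 319)*124) = sqrt(-136076 + (-2/8 + 319)*124) = sqrt(-136076 + (-2*1/8 + 319)*124) = sqrt(-136076 + (-1/4 + 319)*124) = sqrt(-136076 + (1275/4)*124) = sqrt(-136076 + 39525) = sqrt(-96551) = I*sqrt(96551)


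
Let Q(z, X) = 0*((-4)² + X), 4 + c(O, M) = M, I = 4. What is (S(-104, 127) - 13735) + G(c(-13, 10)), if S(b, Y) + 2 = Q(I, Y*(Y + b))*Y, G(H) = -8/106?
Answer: -728065/53 ≈ -13737.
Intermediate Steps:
c(O, M) = -4 + M
G(H) = -4/53 (G(H) = -8*1/106 = -4/53)
Q(z, X) = 0 (Q(z, X) = 0*(16 + X) = 0)
S(b, Y) = -2 (S(b, Y) = -2 + 0*Y = -2 + 0 = -2)
(S(-104, 127) - 13735) + G(c(-13, 10)) = (-2 - 13735) - 4/53 = -13737 - 4/53 = -728065/53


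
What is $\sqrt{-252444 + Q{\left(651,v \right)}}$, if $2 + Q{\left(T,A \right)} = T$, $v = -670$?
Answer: $i \sqrt{251795} \approx 501.79 i$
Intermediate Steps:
$Q{\left(T,A \right)} = -2 + T$
$\sqrt{-252444 + Q{\left(651,v \right)}} = \sqrt{-252444 + \left(-2 + 651\right)} = \sqrt{-252444 + 649} = \sqrt{-251795} = i \sqrt{251795}$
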